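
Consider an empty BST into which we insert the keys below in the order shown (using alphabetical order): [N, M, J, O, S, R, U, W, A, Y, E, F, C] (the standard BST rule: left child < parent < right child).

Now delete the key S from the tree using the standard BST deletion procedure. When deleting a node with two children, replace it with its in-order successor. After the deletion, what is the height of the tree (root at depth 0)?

N: root
M: left child of N (depth 1)
J: left child of M (depth 2)
O: right child of N (depth 1)
S: right child of O (depth 2)
R: left child of S (depth 3)
U: right child of S (depth 3)
W: right child of U (depth 4)
A: left child of J (depth 3)
Y: right child of W (depth 5)
E: right child of A (depth 4)
F: right child of E (depth 5)
C: left child of E (depth 5)

Delete S (two children — replace with in-order successor).
After deletion, deepest node is F at depth 5.

5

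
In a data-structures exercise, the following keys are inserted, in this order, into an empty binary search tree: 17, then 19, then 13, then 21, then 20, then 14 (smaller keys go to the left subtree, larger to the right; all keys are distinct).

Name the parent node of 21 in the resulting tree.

19

Insert 17: tree is empty, so 17 becomes the root.
Insert 19: 19 > 17 → go right. Place as right child of 17.
Insert 13: 13 < 17 → go left. Place as left child of 17.
Insert 21: 21 > 17 → go right; 21 > 19 → go right. Place as right child of 19.
Insert 20: 20 > 17 → go right; 20 > 19 → go right; 20 < 21 → go left. Place as left child of 21.
Insert 14: 14 < 17 → go left; 14 > 13 → go right. Place as right child of 13.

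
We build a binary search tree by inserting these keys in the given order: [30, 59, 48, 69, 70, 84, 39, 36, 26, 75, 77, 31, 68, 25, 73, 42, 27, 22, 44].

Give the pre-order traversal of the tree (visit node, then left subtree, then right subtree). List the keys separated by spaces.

30 26 25 22 27 59 48 39 36 31 42 44 69 68 70 84 75 73 77

Insert 30: tree is empty, so 30 becomes the root.
Insert 59: 59 > 30 → go right. Place as right child of 30.
Insert 48: 48 > 30 → go right; 48 < 59 → go left. Place as left child of 59.
Insert 69: 69 > 30 → go right; 69 > 59 → go right. Place as right child of 59.
Insert 70: 70 > 30 → go right; 70 > 59 → go right; 70 > 69 → go right. Place as right child of 69.
Insert 84: 84 > 30 → go right; 84 > 59 → go right; 84 > 69 → go right; 84 > 70 → go right. Place as right child of 70.
Insert 39: 39 > 30 → go right; 39 < 59 → go left; 39 < 48 → go left. Place as left child of 48.
Insert 36: 36 > 30 → go right; 36 < 59 → go left; 36 < 48 → go left; 36 < 39 → go left. Place as left child of 39.
Insert 26: 26 < 30 → go left. Place as left child of 30.
Insert 75: 75 > 30 → go right; 75 > 59 → go right; 75 > 69 → go right; 75 > 70 → go right; 75 < 84 → go left. Place as left child of 84.
Insert 77: 77 > 30 → go right; 77 > 59 → go right; 77 > 69 → go right; 77 > 70 → go right; 77 < 84 → go left; 77 > 75 → go right. Place as right child of 75.
Insert 31: 31 > 30 → go right; 31 < 59 → go left; 31 < 48 → go left; 31 < 39 → go left; 31 < 36 → go left. Place as left child of 36.
Insert 68: 68 > 30 → go right; 68 > 59 → go right; 68 < 69 → go left. Place as left child of 69.
Insert 25: 25 < 30 → go left; 25 < 26 → go left. Place as left child of 26.
Insert 73: 73 > 30 → go right; 73 > 59 → go right; 73 > 69 → go right; 73 > 70 → go right; 73 < 84 → go left; 73 < 75 → go left. Place as left child of 75.
Insert 42: 42 > 30 → go right; 42 < 59 → go left; 42 < 48 → go left; 42 > 39 → go right. Place as right child of 39.
Insert 27: 27 < 30 → go left; 27 > 26 → go right. Place as right child of 26.
Insert 22: 22 < 30 → go left; 22 < 26 → go left; 22 < 25 → go left. Place as left child of 25.
Insert 44: 44 > 30 → go right; 44 < 59 → go left; 44 < 48 → go left; 44 > 39 → go right; 44 > 42 → go right. Place as right child of 42.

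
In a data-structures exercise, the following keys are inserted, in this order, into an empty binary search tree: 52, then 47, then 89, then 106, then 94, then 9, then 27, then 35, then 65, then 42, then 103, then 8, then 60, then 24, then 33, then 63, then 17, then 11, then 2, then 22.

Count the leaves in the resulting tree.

7

Insert 52: tree is empty, so 52 becomes the root.
Insert 47: 47 < 52 → go left. Place as left child of 52.
Insert 89: 89 > 52 → go right. Place as right child of 52.
Insert 106: 106 > 52 → go right; 106 > 89 → go right. Place as right child of 89.
Insert 94: 94 > 52 → go right; 94 > 89 → go right; 94 < 106 → go left. Place as left child of 106.
Insert 9: 9 < 52 → go left; 9 < 47 → go left. Place as left child of 47.
Insert 27: 27 < 52 → go left; 27 < 47 → go left; 27 > 9 → go right. Place as right child of 9.
Insert 35: 35 < 52 → go left; 35 < 47 → go left; 35 > 9 → go right; 35 > 27 → go right. Place as right child of 27.
Insert 65: 65 > 52 → go right; 65 < 89 → go left. Place as left child of 89.
Insert 42: 42 < 52 → go left; 42 < 47 → go left; 42 > 9 → go right; 42 > 27 → go right; 42 > 35 → go right. Place as right child of 35.
Insert 103: 103 > 52 → go right; 103 > 89 → go right; 103 < 106 → go left; 103 > 94 → go right. Place as right child of 94.
Insert 8: 8 < 52 → go left; 8 < 47 → go left; 8 < 9 → go left. Place as left child of 9.
Insert 60: 60 > 52 → go right; 60 < 89 → go left; 60 < 65 → go left. Place as left child of 65.
Insert 24: 24 < 52 → go left; 24 < 47 → go left; 24 > 9 → go right; 24 < 27 → go left. Place as left child of 27.
Insert 33: 33 < 52 → go left; 33 < 47 → go left; 33 > 9 → go right; 33 > 27 → go right; 33 < 35 → go left. Place as left child of 35.
Insert 63: 63 > 52 → go right; 63 < 89 → go left; 63 < 65 → go left; 63 > 60 → go right. Place as right child of 60.
Insert 17: 17 < 52 → go left; 17 < 47 → go left; 17 > 9 → go right; 17 < 27 → go left; 17 < 24 → go left. Place as left child of 24.
Insert 11: 11 < 52 → go left; 11 < 47 → go left; 11 > 9 → go right; 11 < 27 → go left; 11 < 24 → go left; 11 < 17 → go left. Place as left child of 17.
Insert 2: 2 < 52 → go left; 2 < 47 → go left; 2 < 9 → go left; 2 < 8 → go left. Place as left child of 8.
Insert 22: 22 < 52 → go left; 22 < 47 → go left; 22 > 9 → go right; 22 < 27 → go left; 22 < 24 → go left; 22 > 17 → go right. Place as right child of 17.

Leaves: 2, 11, 22, 33, 42, 63, 103 — 7 in total.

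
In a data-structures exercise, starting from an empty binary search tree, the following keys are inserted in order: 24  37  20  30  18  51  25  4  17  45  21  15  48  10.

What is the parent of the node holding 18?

20

Insert 24: tree is empty, so 24 becomes the root.
Insert 37: 37 > 24 → go right. Place as right child of 24.
Insert 20: 20 < 24 → go left. Place as left child of 24.
Insert 30: 30 > 24 → go right; 30 < 37 → go left. Place as left child of 37.
Insert 18: 18 < 24 → go left; 18 < 20 → go left. Place as left child of 20.
Insert 51: 51 > 24 → go right; 51 > 37 → go right. Place as right child of 37.
Insert 25: 25 > 24 → go right; 25 < 37 → go left; 25 < 30 → go left. Place as left child of 30.
Insert 4: 4 < 24 → go left; 4 < 20 → go left; 4 < 18 → go left. Place as left child of 18.
Insert 17: 17 < 24 → go left; 17 < 20 → go left; 17 < 18 → go left; 17 > 4 → go right. Place as right child of 4.
Insert 45: 45 > 24 → go right; 45 > 37 → go right; 45 < 51 → go left. Place as left child of 51.
Insert 21: 21 < 24 → go left; 21 > 20 → go right. Place as right child of 20.
Insert 15: 15 < 24 → go left; 15 < 20 → go left; 15 < 18 → go left; 15 > 4 → go right; 15 < 17 → go left. Place as left child of 17.
Insert 48: 48 > 24 → go right; 48 > 37 → go right; 48 < 51 → go left; 48 > 45 → go right. Place as right child of 45.
Insert 10: 10 < 24 → go left; 10 < 20 → go left; 10 < 18 → go left; 10 > 4 → go right; 10 < 17 → go left; 10 < 15 → go left. Place as left child of 15.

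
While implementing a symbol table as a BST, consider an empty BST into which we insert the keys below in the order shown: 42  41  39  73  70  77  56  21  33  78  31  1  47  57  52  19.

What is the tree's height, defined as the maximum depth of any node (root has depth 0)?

42: root
41: left child of 42 (depth 1)
39: left child of 41 (depth 2)
73: right child of 42 (depth 1)
70: left child of 73 (depth 2)
77: right child of 73 (depth 2)
56: left child of 70 (depth 3)
21: left child of 39 (depth 3)
33: right child of 21 (depth 4)
78: right child of 77 (depth 3)
31: left child of 33 (depth 5)
1: left child of 21 (depth 4)
47: left child of 56 (depth 4)
57: right child of 56 (depth 4)
52: right child of 47 (depth 5)
19: right child of 1 (depth 5)

The deepest node is 31 at depth 5.

5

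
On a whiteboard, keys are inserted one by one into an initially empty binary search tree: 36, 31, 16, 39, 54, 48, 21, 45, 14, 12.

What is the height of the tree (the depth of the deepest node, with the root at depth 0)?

4

36: root
31: left child of 36 (depth 1)
16: left child of 31 (depth 2)
39: right child of 36 (depth 1)
54: right child of 39 (depth 2)
48: left child of 54 (depth 3)
21: right child of 16 (depth 3)
45: left child of 48 (depth 4)
14: left child of 16 (depth 3)
12: left child of 14 (depth 4)

The deepest node is 45 at depth 4.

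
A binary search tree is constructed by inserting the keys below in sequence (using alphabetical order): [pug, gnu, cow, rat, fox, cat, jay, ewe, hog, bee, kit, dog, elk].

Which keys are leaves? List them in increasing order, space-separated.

Resulting structure (node: left, right):
  pug: L=gnu, R=rat
  gnu: L=cow, R=jay
  cow: L=cat, R=fox
  rat: L=–, R=–
  fox: L=ewe, R=–
  cat: L=bee, R=–
  jay: L=hog, R=kit
  ewe: L=dog, R=–
  hog: L=–, R=–
  bee: L=–, R=–
  kit: L=–, R=–
  dog: L=–, R=elk
  elk: L=–, R=–

bee elk hog kit rat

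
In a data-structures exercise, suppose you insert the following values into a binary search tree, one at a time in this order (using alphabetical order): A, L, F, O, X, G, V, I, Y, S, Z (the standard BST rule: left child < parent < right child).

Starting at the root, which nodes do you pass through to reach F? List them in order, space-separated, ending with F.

Resulting structure (node: left, right):
  A: L=–, R=L
  L: L=F, R=O
  F: L=–, R=G
  O: L=–, R=X
  X: L=V, R=Y
  G: L=–, R=I
  V: L=S, R=–
  I: L=–, R=–
  Y: L=–, R=Z
  S: L=–, R=–
  Z: L=–, R=–

A L F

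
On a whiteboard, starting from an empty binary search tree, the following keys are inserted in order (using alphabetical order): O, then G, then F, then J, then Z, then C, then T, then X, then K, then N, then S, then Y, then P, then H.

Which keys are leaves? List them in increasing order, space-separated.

O: root
G: left child of O (depth 1)
F: left child of G (depth 2)
J: right child of G (depth 2)
Z: right child of O (depth 1)
C: left child of F (depth 3)
T: left child of Z (depth 2)
X: right child of T (depth 3)
K: right child of J (depth 3)
N: right child of K (depth 4)
S: left child of T (depth 3)
Y: right child of X (depth 4)
P: left child of S (depth 4)
H: left child of J (depth 3)

C H N P Y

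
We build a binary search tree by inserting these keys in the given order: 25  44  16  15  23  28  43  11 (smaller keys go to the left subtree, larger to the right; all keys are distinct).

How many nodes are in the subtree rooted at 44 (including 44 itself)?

Insert 25: tree is empty, so 25 becomes the root.
Insert 44: 44 > 25 → go right. Place as right child of 25.
Insert 16: 16 < 25 → go left. Place as left child of 25.
Insert 15: 15 < 25 → go left; 15 < 16 → go left. Place as left child of 16.
Insert 23: 23 < 25 → go left; 23 > 16 → go right. Place as right child of 16.
Insert 28: 28 > 25 → go right; 28 < 44 → go left. Place as left child of 44.
Insert 43: 43 > 25 → go right; 43 < 44 → go left; 43 > 28 → go right. Place as right child of 28.
Insert 11: 11 < 25 → go left; 11 < 16 → go left; 11 < 15 → go left. Place as left child of 15.

Subtree rooted at 44 contains: 44, 28, 43 — 3 nodes.

3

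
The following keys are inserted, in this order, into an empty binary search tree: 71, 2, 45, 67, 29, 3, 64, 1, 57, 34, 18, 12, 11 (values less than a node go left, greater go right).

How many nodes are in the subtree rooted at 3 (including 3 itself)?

4

71: root
2: left child of 71 (depth 1)
45: right child of 2 (depth 2)
67: right child of 45 (depth 3)
29: left child of 45 (depth 3)
3: left child of 29 (depth 4)
64: left child of 67 (depth 4)
1: left child of 2 (depth 2)
57: left child of 64 (depth 5)
34: right child of 29 (depth 4)
18: right child of 3 (depth 5)
12: left child of 18 (depth 6)
11: left child of 12 (depth 7)

Subtree rooted at 3 contains: 3, 18, 12, 11 — 4 nodes.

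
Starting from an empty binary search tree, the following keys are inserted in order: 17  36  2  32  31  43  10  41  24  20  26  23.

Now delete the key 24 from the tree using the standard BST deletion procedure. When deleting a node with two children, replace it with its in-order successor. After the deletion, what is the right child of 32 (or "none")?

Resulting structure (node: left, right):
  17: L=2, R=36
  36: L=32, R=43
  2: L=–, R=10
  32: L=31, R=–
  31: L=24, R=–
  43: L=41, R=–
  10: L=–, R=–
  41: L=–, R=–
  24: L=20, R=26
  20: L=–, R=23
  26: L=–, R=–
  23: L=–, R=–

Delete 24 (two children — replace with in-order successor).
After deletion, 32's right child: none.

none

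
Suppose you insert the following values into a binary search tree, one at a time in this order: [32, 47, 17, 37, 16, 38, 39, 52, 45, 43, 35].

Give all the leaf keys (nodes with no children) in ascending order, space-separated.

Resulting structure (node: left, right):
  32: L=17, R=47
  47: L=37, R=52
  17: L=16, R=–
  37: L=35, R=38
  16: L=–, R=–
  38: L=–, R=39
  39: L=–, R=45
  52: L=–, R=–
  45: L=43, R=–
  43: L=–, R=–
  35: L=–, R=–

16 35 43 52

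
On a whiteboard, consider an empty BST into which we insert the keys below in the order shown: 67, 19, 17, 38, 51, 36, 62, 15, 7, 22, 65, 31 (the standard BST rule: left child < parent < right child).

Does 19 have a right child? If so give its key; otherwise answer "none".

Insert 67: tree is empty, so 67 becomes the root.
Insert 19: 19 < 67 → go left. Place as left child of 67.
Insert 17: 17 < 67 → go left; 17 < 19 → go left. Place as left child of 19.
Insert 38: 38 < 67 → go left; 38 > 19 → go right. Place as right child of 19.
Insert 51: 51 < 67 → go left; 51 > 19 → go right; 51 > 38 → go right. Place as right child of 38.
Insert 36: 36 < 67 → go left; 36 > 19 → go right; 36 < 38 → go left. Place as left child of 38.
Insert 62: 62 < 67 → go left; 62 > 19 → go right; 62 > 38 → go right; 62 > 51 → go right. Place as right child of 51.
Insert 15: 15 < 67 → go left; 15 < 19 → go left; 15 < 17 → go left. Place as left child of 17.
Insert 7: 7 < 67 → go left; 7 < 19 → go left; 7 < 17 → go left; 7 < 15 → go left. Place as left child of 15.
Insert 22: 22 < 67 → go left; 22 > 19 → go right; 22 < 38 → go left; 22 < 36 → go left. Place as left child of 36.
Insert 65: 65 < 67 → go left; 65 > 19 → go right; 65 > 38 → go right; 65 > 51 → go right; 65 > 62 → go right. Place as right child of 62.
Insert 31: 31 < 67 → go left; 31 > 19 → go right; 31 < 38 → go left; 31 < 36 → go left; 31 > 22 → go right. Place as right child of 22.

38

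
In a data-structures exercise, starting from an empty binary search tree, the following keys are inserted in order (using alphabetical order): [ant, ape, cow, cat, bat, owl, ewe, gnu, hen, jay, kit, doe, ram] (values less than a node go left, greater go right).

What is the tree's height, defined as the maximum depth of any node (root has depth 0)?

8

Resulting structure (node: left, right):
  ant: L=–, R=ape
  ape: L=–, R=cow
  cow: L=cat, R=owl
  cat: L=bat, R=–
  bat: L=–, R=–
  owl: L=ewe, R=ram
  ewe: L=doe, R=gnu
  gnu: L=–, R=hen
  hen: L=–, R=jay
  jay: L=–, R=kit
  kit: L=–, R=–
  doe: L=–, R=–
  ram: L=–, R=–

The deepest node is kit at depth 8.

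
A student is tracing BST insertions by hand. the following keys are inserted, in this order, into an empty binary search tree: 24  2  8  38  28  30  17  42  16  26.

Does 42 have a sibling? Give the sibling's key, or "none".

28

24: root
2: left child of 24 (depth 1)
8: right child of 2 (depth 2)
38: right child of 24 (depth 1)
28: left child of 38 (depth 2)
30: right child of 28 (depth 3)
17: right child of 8 (depth 3)
42: right child of 38 (depth 2)
16: left child of 17 (depth 4)
26: left child of 28 (depth 3)

42's parent is 38; the other child of 38 is 28.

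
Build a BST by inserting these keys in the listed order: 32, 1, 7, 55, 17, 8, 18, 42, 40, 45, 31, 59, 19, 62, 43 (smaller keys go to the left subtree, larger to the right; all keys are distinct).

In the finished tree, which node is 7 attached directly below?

1

Resulting structure (node: left, right):
  32: L=1, R=55
  1: L=–, R=7
  7: L=–, R=17
  55: L=42, R=59
  17: L=8, R=18
  8: L=–, R=–
  18: L=–, R=31
  42: L=40, R=45
  40: L=–, R=–
  45: L=43, R=–
  31: L=19, R=–
  59: L=–, R=62
  19: L=–, R=–
  62: L=–, R=–
  43: L=–, R=–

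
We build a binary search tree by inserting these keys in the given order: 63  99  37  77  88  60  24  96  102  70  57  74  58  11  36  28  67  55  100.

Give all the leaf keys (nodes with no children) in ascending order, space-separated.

Resulting structure (node: left, right):
  63: L=37, R=99
  99: L=77, R=102
  37: L=24, R=60
  77: L=70, R=88
  88: L=–, R=96
  60: L=57, R=–
  24: L=11, R=36
  96: L=–, R=–
  102: L=100, R=–
  70: L=67, R=74
  57: L=55, R=58
  74: L=–, R=–
  58: L=–, R=–
  11: L=–, R=–
  36: L=28, R=–
  28: L=–, R=–
  67: L=–, R=–
  55: L=–, R=–
  100: L=–, R=–

11 28 55 58 67 74 96 100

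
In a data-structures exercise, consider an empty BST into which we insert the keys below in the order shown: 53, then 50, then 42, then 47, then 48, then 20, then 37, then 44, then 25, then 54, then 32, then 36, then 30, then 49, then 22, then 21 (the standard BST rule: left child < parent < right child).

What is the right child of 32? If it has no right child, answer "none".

Resulting structure (node: left, right):
  53: L=50, R=54
  50: L=42, R=–
  42: L=20, R=47
  47: L=44, R=48
  48: L=–, R=49
  20: L=–, R=37
  37: L=25, R=–
  44: L=–, R=–
  25: L=22, R=32
  54: L=–, R=–
  32: L=30, R=36
  36: L=–, R=–
  30: L=–, R=–
  49: L=–, R=–
  22: L=21, R=–
  21: L=–, R=–

36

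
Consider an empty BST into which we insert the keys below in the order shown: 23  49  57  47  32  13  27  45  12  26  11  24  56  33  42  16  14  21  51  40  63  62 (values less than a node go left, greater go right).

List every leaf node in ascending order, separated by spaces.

Resulting structure (node: left, right):
  23: L=13, R=49
  49: L=47, R=57
  57: L=56, R=63
  47: L=32, R=–
  32: L=27, R=45
  13: L=12, R=16
  27: L=26, R=–
  45: L=33, R=–
  12: L=11, R=–
  26: L=24, R=–
  11: L=–, R=–
  24: L=–, R=–
  56: L=51, R=–
  33: L=–, R=42
  42: L=40, R=–
  16: L=14, R=21
  14: L=–, R=–
  21: L=–, R=–
  51: L=–, R=–
  40: L=–, R=–
  63: L=62, R=–
  62: L=–, R=–

11 14 21 24 40 51 62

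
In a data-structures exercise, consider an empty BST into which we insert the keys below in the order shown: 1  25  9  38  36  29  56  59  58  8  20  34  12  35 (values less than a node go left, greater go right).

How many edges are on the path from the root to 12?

Insert 1: tree is empty, so 1 becomes the root.
Insert 25: 25 > 1 → go right. Place as right child of 1.
Insert 9: 9 > 1 → go right; 9 < 25 → go left. Place as left child of 25.
Insert 38: 38 > 1 → go right; 38 > 25 → go right. Place as right child of 25.
Insert 36: 36 > 1 → go right; 36 > 25 → go right; 36 < 38 → go left. Place as left child of 38.
Insert 29: 29 > 1 → go right; 29 > 25 → go right; 29 < 38 → go left; 29 < 36 → go left. Place as left child of 36.
Insert 56: 56 > 1 → go right; 56 > 25 → go right; 56 > 38 → go right. Place as right child of 38.
Insert 59: 59 > 1 → go right; 59 > 25 → go right; 59 > 38 → go right; 59 > 56 → go right. Place as right child of 56.
Insert 58: 58 > 1 → go right; 58 > 25 → go right; 58 > 38 → go right; 58 > 56 → go right; 58 < 59 → go left. Place as left child of 59.
Insert 8: 8 > 1 → go right; 8 < 25 → go left; 8 < 9 → go left. Place as left child of 9.
Insert 20: 20 > 1 → go right; 20 < 25 → go left; 20 > 9 → go right. Place as right child of 9.
Insert 34: 34 > 1 → go right; 34 > 25 → go right; 34 < 38 → go left; 34 < 36 → go left; 34 > 29 → go right. Place as right child of 29.
Insert 12: 12 > 1 → go right; 12 < 25 → go left; 12 > 9 → go right; 12 < 20 → go left. Place as left child of 20.
Insert 35: 35 > 1 → go right; 35 > 25 → go right; 35 < 38 → go left; 35 < 36 → go left; 35 > 29 → go right; 35 > 34 → go right. Place as right child of 34.

Path to 12: 1 → 25 → 9 → 20 → 12, which is 4 edges.

4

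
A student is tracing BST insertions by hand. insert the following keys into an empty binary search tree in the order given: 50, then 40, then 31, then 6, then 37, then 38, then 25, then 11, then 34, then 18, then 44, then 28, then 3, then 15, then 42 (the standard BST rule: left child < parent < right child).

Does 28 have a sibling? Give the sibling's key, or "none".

11

50: root
40: left child of 50 (depth 1)
31: left child of 40 (depth 2)
6: left child of 31 (depth 3)
37: right child of 31 (depth 3)
38: right child of 37 (depth 4)
25: right child of 6 (depth 4)
11: left child of 25 (depth 5)
34: left child of 37 (depth 4)
18: right child of 11 (depth 6)
44: right child of 40 (depth 2)
28: right child of 25 (depth 5)
3: left child of 6 (depth 4)
15: left child of 18 (depth 7)
42: left child of 44 (depth 3)

28's parent is 25; the other child of 25 is 11.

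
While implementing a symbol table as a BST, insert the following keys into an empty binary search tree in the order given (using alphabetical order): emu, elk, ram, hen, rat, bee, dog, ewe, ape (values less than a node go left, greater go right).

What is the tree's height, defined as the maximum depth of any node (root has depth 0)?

emu: root
elk: left child of emu (depth 1)
ram: right child of emu (depth 1)
hen: left child of ram (depth 2)
rat: right child of ram (depth 2)
bee: left child of elk (depth 2)
dog: right child of bee (depth 3)
ewe: left child of hen (depth 3)
ape: left child of bee (depth 3)

The deepest node is dog at depth 3.

3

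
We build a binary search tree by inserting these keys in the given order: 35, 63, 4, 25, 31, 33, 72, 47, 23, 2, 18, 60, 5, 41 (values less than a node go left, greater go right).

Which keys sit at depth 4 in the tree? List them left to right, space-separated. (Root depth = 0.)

35: root
63: right child of 35 (depth 1)
4: left child of 35 (depth 1)
25: right child of 4 (depth 2)
31: right child of 25 (depth 3)
33: right child of 31 (depth 4)
72: right child of 63 (depth 2)
47: left child of 63 (depth 2)
23: left child of 25 (depth 3)
2: left child of 4 (depth 2)
18: left child of 23 (depth 4)
60: right child of 47 (depth 3)
5: left child of 18 (depth 5)
41: left child of 47 (depth 3)

18 33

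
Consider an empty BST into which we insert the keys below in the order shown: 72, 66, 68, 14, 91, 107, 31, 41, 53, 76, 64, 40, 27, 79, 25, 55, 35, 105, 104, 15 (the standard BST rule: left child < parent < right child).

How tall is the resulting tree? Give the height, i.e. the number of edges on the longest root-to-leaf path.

7

72: root
66: left child of 72 (depth 1)
68: right child of 66 (depth 2)
14: left child of 66 (depth 2)
91: right child of 72 (depth 1)
107: right child of 91 (depth 2)
31: right child of 14 (depth 3)
41: right child of 31 (depth 4)
53: right child of 41 (depth 5)
76: left child of 91 (depth 2)
64: right child of 53 (depth 6)
40: left child of 41 (depth 5)
27: left child of 31 (depth 4)
79: right child of 76 (depth 3)
25: left child of 27 (depth 5)
55: left child of 64 (depth 7)
35: left child of 40 (depth 6)
105: left child of 107 (depth 3)
104: left child of 105 (depth 4)
15: left child of 25 (depth 6)

The deepest node is 55 at depth 7.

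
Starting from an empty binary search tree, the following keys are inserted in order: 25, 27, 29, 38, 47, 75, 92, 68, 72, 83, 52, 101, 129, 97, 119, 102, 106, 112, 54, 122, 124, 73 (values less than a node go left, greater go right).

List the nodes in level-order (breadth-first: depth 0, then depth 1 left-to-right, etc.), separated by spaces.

Resulting structure (node: left, right):
  25: L=–, R=27
  27: L=–, R=29
  29: L=–, R=38
  38: L=–, R=47
  47: L=–, R=75
  75: L=68, R=92
  92: L=83, R=101
  68: L=52, R=72
  72: L=–, R=73
  83: L=–, R=–
  52: L=–, R=54
  101: L=97, R=129
  129: L=119, R=–
  97: L=–, R=–
  119: L=102, R=122
  102: L=–, R=106
  106: L=–, R=112
  112: L=–, R=–
  54: L=–, R=–
  122: L=–, R=124
  124: L=–, R=–
  73: L=–, R=–

25 27 29 38 47 75 68 92 52 72 83 101 54 73 97 129 119 102 122 106 124 112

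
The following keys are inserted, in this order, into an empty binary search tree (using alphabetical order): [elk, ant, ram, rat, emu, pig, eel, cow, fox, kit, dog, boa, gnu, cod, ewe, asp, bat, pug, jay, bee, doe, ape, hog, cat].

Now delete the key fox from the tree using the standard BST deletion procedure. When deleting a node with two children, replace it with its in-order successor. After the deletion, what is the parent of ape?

Resulting structure (node: left, right):
  elk: L=ant, R=ram
  ant: L=–, R=eel
  ram: L=emu, R=rat
  rat: L=–, R=–
  emu: L=–, R=pig
  pig: L=fox, R=pug
  eel: L=cow, R=–
  cow: L=boa, R=dog
  fox: L=ewe, R=kit
  kit: L=gnu, R=–
  dog: L=doe, R=–
  boa: L=asp, R=cod
  gnu: L=–, R=jay
  cod: L=cat, R=–
  ewe: L=–, R=–
  asp: L=ape, R=bat
  bat: L=–, R=bee
  pug: L=–, R=–
  jay: L=hog, R=–
  bee: L=–, R=–
  doe: L=–, R=–
  ape: L=–, R=–
  hog: L=–, R=–
  cat: L=–, R=–

Delete fox (two children — replace with in-order successor).
After deletion, ape's parent is asp.

asp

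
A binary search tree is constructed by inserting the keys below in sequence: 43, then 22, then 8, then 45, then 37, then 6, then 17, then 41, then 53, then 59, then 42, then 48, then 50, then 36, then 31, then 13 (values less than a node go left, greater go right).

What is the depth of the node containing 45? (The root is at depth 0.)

1

43: root
22: left child of 43 (depth 1)
8: left child of 22 (depth 2)
45: right child of 43 (depth 1)
37: right child of 22 (depth 2)
6: left child of 8 (depth 3)
17: right child of 8 (depth 3)
41: right child of 37 (depth 3)
53: right child of 45 (depth 2)
59: right child of 53 (depth 3)
42: right child of 41 (depth 4)
48: left child of 53 (depth 3)
50: right child of 48 (depth 4)
36: left child of 37 (depth 3)
31: left child of 36 (depth 4)
13: left child of 17 (depth 4)

Path to 45: 43 → 45, which is 1 edge.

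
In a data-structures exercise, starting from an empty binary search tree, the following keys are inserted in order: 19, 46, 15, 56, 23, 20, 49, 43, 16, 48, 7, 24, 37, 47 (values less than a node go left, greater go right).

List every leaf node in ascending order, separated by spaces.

19: root
46: right child of 19 (depth 1)
15: left child of 19 (depth 1)
56: right child of 46 (depth 2)
23: left child of 46 (depth 2)
20: left child of 23 (depth 3)
49: left child of 56 (depth 3)
43: right child of 23 (depth 3)
16: right child of 15 (depth 2)
48: left child of 49 (depth 4)
7: left child of 15 (depth 2)
24: left child of 43 (depth 4)
37: right child of 24 (depth 5)
47: left child of 48 (depth 5)

7 16 20 37 47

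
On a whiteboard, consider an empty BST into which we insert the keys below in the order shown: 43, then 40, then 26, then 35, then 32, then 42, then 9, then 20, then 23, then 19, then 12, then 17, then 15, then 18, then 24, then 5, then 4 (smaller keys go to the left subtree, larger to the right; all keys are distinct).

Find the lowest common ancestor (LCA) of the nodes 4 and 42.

40

43: root
40: left child of 43 (depth 1)
26: left child of 40 (depth 2)
35: right child of 26 (depth 3)
32: left child of 35 (depth 4)
42: right child of 40 (depth 2)
9: left child of 26 (depth 3)
20: right child of 9 (depth 4)
23: right child of 20 (depth 5)
19: left child of 20 (depth 5)
12: left child of 19 (depth 6)
17: right child of 12 (depth 7)
15: left child of 17 (depth 8)
18: right child of 17 (depth 8)
24: right child of 23 (depth 6)
5: left child of 9 (depth 4)
4: left child of 5 (depth 5)

Path to 4: 43 → 40 → 26 → 9 → 5 → 4
Path to 42: 43 → 40 → 42
The paths share a prefix ending at 40, then split left and right.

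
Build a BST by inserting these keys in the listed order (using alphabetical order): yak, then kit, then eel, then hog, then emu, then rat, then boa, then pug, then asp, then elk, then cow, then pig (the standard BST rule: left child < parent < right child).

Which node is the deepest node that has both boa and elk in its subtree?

Insert yak: tree is empty, so yak becomes the root.
Insert kit: kit < yak → go left. Place as left child of yak.
Insert eel: eel < yak → go left; eel < kit → go left. Place as left child of kit.
Insert hog: hog < yak → go left; hog < kit → go left; hog > eel → go right. Place as right child of eel.
Insert emu: emu < yak → go left; emu < kit → go left; emu > eel → go right; emu < hog → go left. Place as left child of hog.
Insert rat: rat < yak → go left; rat > kit → go right. Place as right child of kit.
Insert boa: boa < yak → go left; boa < kit → go left; boa < eel → go left. Place as left child of eel.
Insert pug: pug < yak → go left; pug > kit → go right; pug < rat → go left. Place as left child of rat.
Insert asp: asp < yak → go left; asp < kit → go left; asp < eel → go left; asp < boa → go left. Place as left child of boa.
Insert elk: elk < yak → go left; elk < kit → go left; elk > eel → go right; elk < hog → go left; elk < emu → go left. Place as left child of emu.
Insert cow: cow < yak → go left; cow < kit → go left; cow < eel → go left; cow > boa → go right. Place as right child of boa.
Insert pig: pig < yak → go left; pig > kit → go right; pig < rat → go left; pig < pug → go left. Place as left child of pug.

Path to boa: yak → kit → eel → boa
Path to elk: yak → kit → eel → hog → emu → elk
The paths share a prefix ending at eel, then split left and right.

eel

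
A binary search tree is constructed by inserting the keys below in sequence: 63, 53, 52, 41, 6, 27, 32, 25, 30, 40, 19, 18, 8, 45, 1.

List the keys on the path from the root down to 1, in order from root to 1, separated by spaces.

Insert 63: tree is empty, so 63 becomes the root.
Insert 53: 53 < 63 → go left. Place as left child of 63.
Insert 52: 52 < 63 → go left; 52 < 53 → go left. Place as left child of 53.
Insert 41: 41 < 63 → go left; 41 < 53 → go left; 41 < 52 → go left. Place as left child of 52.
Insert 6: 6 < 63 → go left; 6 < 53 → go left; 6 < 52 → go left; 6 < 41 → go left. Place as left child of 41.
Insert 27: 27 < 63 → go left; 27 < 53 → go left; 27 < 52 → go left; 27 < 41 → go left; 27 > 6 → go right. Place as right child of 6.
Insert 32: 32 < 63 → go left; 32 < 53 → go left; 32 < 52 → go left; 32 < 41 → go left; 32 > 6 → go right; 32 > 27 → go right. Place as right child of 27.
Insert 25: 25 < 63 → go left; 25 < 53 → go left; 25 < 52 → go left; 25 < 41 → go left; 25 > 6 → go right; 25 < 27 → go left. Place as left child of 27.
Insert 30: 30 < 63 → go left; 30 < 53 → go left; 30 < 52 → go left; 30 < 41 → go left; 30 > 6 → go right; 30 > 27 → go right; 30 < 32 → go left. Place as left child of 32.
Insert 40: 40 < 63 → go left; 40 < 53 → go left; 40 < 52 → go left; 40 < 41 → go left; 40 > 6 → go right; 40 > 27 → go right; 40 > 32 → go right. Place as right child of 32.
Insert 19: 19 < 63 → go left; 19 < 53 → go left; 19 < 52 → go left; 19 < 41 → go left; 19 > 6 → go right; 19 < 27 → go left; 19 < 25 → go left. Place as left child of 25.
Insert 18: 18 < 63 → go left; 18 < 53 → go left; 18 < 52 → go left; 18 < 41 → go left; 18 > 6 → go right; 18 < 27 → go left; 18 < 25 → go left; 18 < 19 → go left. Place as left child of 19.
Insert 8: 8 < 63 → go left; 8 < 53 → go left; 8 < 52 → go left; 8 < 41 → go left; 8 > 6 → go right; 8 < 27 → go left; 8 < 25 → go left; 8 < 19 → go left; 8 < 18 → go left. Place as left child of 18.
Insert 45: 45 < 63 → go left; 45 < 53 → go left; 45 < 52 → go left; 45 > 41 → go right. Place as right child of 41.
Insert 1: 1 < 63 → go left; 1 < 53 → go left; 1 < 52 → go left; 1 < 41 → go left; 1 < 6 → go left. Place as left child of 6.

63 53 52 41 6 1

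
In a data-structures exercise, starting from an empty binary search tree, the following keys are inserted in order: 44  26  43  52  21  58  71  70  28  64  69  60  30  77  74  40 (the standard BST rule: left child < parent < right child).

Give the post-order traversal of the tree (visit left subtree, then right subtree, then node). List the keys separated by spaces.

21 40 30 28 43 26 60 69 64 70 74 77 71 58 52 44

Insert 44: tree is empty, so 44 becomes the root.
Insert 26: 26 < 44 → go left. Place as left child of 44.
Insert 43: 43 < 44 → go left; 43 > 26 → go right. Place as right child of 26.
Insert 52: 52 > 44 → go right. Place as right child of 44.
Insert 21: 21 < 44 → go left; 21 < 26 → go left. Place as left child of 26.
Insert 58: 58 > 44 → go right; 58 > 52 → go right. Place as right child of 52.
Insert 71: 71 > 44 → go right; 71 > 52 → go right; 71 > 58 → go right. Place as right child of 58.
Insert 70: 70 > 44 → go right; 70 > 52 → go right; 70 > 58 → go right; 70 < 71 → go left. Place as left child of 71.
Insert 28: 28 < 44 → go left; 28 > 26 → go right; 28 < 43 → go left. Place as left child of 43.
Insert 64: 64 > 44 → go right; 64 > 52 → go right; 64 > 58 → go right; 64 < 71 → go left; 64 < 70 → go left. Place as left child of 70.
Insert 69: 69 > 44 → go right; 69 > 52 → go right; 69 > 58 → go right; 69 < 71 → go left; 69 < 70 → go left; 69 > 64 → go right. Place as right child of 64.
Insert 60: 60 > 44 → go right; 60 > 52 → go right; 60 > 58 → go right; 60 < 71 → go left; 60 < 70 → go left; 60 < 64 → go left. Place as left child of 64.
Insert 30: 30 < 44 → go left; 30 > 26 → go right; 30 < 43 → go left; 30 > 28 → go right. Place as right child of 28.
Insert 77: 77 > 44 → go right; 77 > 52 → go right; 77 > 58 → go right; 77 > 71 → go right. Place as right child of 71.
Insert 74: 74 > 44 → go right; 74 > 52 → go right; 74 > 58 → go right; 74 > 71 → go right; 74 < 77 → go left. Place as left child of 77.
Insert 40: 40 < 44 → go left; 40 > 26 → go right; 40 < 43 → go left; 40 > 28 → go right; 40 > 30 → go right. Place as right child of 30.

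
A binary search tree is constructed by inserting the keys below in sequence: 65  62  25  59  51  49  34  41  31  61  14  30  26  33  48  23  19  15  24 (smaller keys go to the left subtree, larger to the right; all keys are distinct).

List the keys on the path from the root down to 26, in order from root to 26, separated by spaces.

65 62 25 59 51 49 34 31 30 26

65: root
62: left child of 65 (depth 1)
25: left child of 62 (depth 2)
59: right child of 25 (depth 3)
51: left child of 59 (depth 4)
49: left child of 51 (depth 5)
34: left child of 49 (depth 6)
41: right child of 34 (depth 7)
31: left child of 34 (depth 7)
61: right child of 59 (depth 4)
14: left child of 25 (depth 3)
30: left child of 31 (depth 8)
26: left child of 30 (depth 9)
33: right child of 31 (depth 8)
48: right child of 41 (depth 8)
23: right child of 14 (depth 4)
19: left child of 23 (depth 5)
15: left child of 19 (depth 6)
24: right child of 23 (depth 5)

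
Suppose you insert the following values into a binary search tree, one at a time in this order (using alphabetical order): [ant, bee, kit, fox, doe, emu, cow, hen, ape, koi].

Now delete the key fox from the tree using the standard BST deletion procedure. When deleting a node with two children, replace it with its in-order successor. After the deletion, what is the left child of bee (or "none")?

ape

Resulting structure (node: left, right):
  ant: L=–, R=bee
  bee: L=ape, R=kit
  kit: L=fox, R=koi
  fox: L=doe, R=hen
  doe: L=cow, R=emu
  emu: L=–, R=–
  cow: L=–, R=–
  hen: L=–, R=–
  ape: L=–, R=–
  koi: L=–, R=–

Delete fox (two children — replace with in-order successor).
After deletion, bee's left child: ape.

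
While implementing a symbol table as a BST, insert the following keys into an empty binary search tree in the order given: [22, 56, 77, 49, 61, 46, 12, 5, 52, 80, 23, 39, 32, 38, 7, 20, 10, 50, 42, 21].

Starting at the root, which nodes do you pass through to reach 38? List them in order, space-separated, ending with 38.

Insert 22: tree is empty, so 22 becomes the root.
Insert 56: 56 > 22 → go right. Place as right child of 22.
Insert 77: 77 > 22 → go right; 77 > 56 → go right. Place as right child of 56.
Insert 49: 49 > 22 → go right; 49 < 56 → go left. Place as left child of 56.
Insert 61: 61 > 22 → go right; 61 > 56 → go right; 61 < 77 → go left. Place as left child of 77.
Insert 46: 46 > 22 → go right; 46 < 56 → go left; 46 < 49 → go left. Place as left child of 49.
Insert 12: 12 < 22 → go left. Place as left child of 22.
Insert 5: 5 < 22 → go left; 5 < 12 → go left. Place as left child of 12.
Insert 52: 52 > 22 → go right; 52 < 56 → go left; 52 > 49 → go right. Place as right child of 49.
Insert 80: 80 > 22 → go right; 80 > 56 → go right; 80 > 77 → go right. Place as right child of 77.
Insert 23: 23 > 22 → go right; 23 < 56 → go left; 23 < 49 → go left; 23 < 46 → go left. Place as left child of 46.
Insert 39: 39 > 22 → go right; 39 < 56 → go left; 39 < 49 → go left; 39 < 46 → go left; 39 > 23 → go right. Place as right child of 23.
Insert 32: 32 > 22 → go right; 32 < 56 → go left; 32 < 49 → go left; 32 < 46 → go left; 32 > 23 → go right; 32 < 39 → go left. Place as left child of 39.
Insert 38: 38 > 22 → go right; 38 < 56 → go left; 38 < 49 → go left; 38 < 46 → go left; 38 > 23 → go right; 38 < 39 → go left; 38 > 32 → go right. Place as right child of 32.
Insert 7: 7 < 22 → go left; 7 < 12 → go left; 7 > 5 → go right. Place as right child of 5.
Insert 20: 20 < 22 → go left; 20 > 12 → go right. Place as right child of 12.
Insert 10: 10 < 22 → go left; 10 < 12 → go left; 10 > 5 → go right; 10 > 7 → go right. Place as right child of 7.
Insert 50: 50 > 22 → go right; 50 < 56 → go left; 50 > 49 → go right; 50 < 52 → go left. Place as left child of 52.
Insert 42: 42 > 22 → go right; 42 < 56 → go left; 42 < 49 → go left; 42 < 46 → go left; 42 > 23 → go right; 42 > 39 → go right. Place as right child of 39.
Insert 21: 21 < 22 → go left; 21 > 12 → go right; 21 > 20 → go right. Place as right child of 20.

22 56 49 46 23 39 32 38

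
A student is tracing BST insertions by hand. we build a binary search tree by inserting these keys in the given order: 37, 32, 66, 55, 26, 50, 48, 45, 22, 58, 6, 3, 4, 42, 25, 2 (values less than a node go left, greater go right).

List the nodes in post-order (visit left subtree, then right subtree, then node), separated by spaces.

2 4 3 6 25 22 26 32 42 45 48 50 58 55 66 37

Insert 37: tree is empty, so 37 becomes the root.
Insert 32: 32 < 37 → go left. Place as left child of 37.
Insert 66: 66 > 37 → go right. Place as right child of 37.
Insert 55: 55 > 37 → go right; 55 < 66 → go left. Place as left child of 66.
Insert 26: 26 < 37 → go left; 26 < 32 → go left. Place as left child of 32.
Insert 50: 50 > 37 → go right; 50 < 66 → go left; 50 < 55 → go left. Place as left child of 55.
Insert 48: 48 > 37 → go right; 48 < 66 → go left; 48 < 55 → go left; 48 < 50 → go left. Place as left child of 50.
Insert 45: 45 > 37 → go right; 45 < 66 → go left; 45 < 55 → go left; 45 < 50 → go left; 45 < 48 → go left. Place as left child of 48.
Insert 22: 22 < 37 → go left; 22 < 32 → go left; 22 < 26 → go left. Place as left child of 26.
Insert 58: 58 > 37 → go right; 58 < 66 → go left; 58 > 55 → go right. Place as right child of 55.
Insert 6: 6 < 37 → go left; 6 < 32 → go left; 6 < 26 → go left; 6 < 22 → go left. Place as left child of 22.
Insert 3: 3 < 37 → go left; 3 < 32 → go left; 3 < 26 → go left; 3 < 22 → go left; 3 < 6 → go left. Place as left child of 6.
Insert 4: 4 < 37 → go left; 4 < 32 → go left; 4 < 26 → go left; 4 < 22 → go left; 4 < 6 → go left; 4 > 3 → go right. Place as right child of 3.
Insert 42: 42 > 37 → go right; 42 < 66 → go left; 42 < 55 → go left; 42 < 50 → go left; 42 < 48 → go left; 42 < 45 → go left. Place as left child of 45.
Insert 25: 25 < 37 → go left; 25 < 32 → go left; 25 < 26 → go left; 25 > 22 → go right. Place as right child of 22.
Insert 2: 2 < 37 → go left; 2 < 32 → go left; 2 < 26 → go left; 2 < 22 → go left; 2 < 6 → go left; 2 < 3 → go left. Place as left child of 3.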